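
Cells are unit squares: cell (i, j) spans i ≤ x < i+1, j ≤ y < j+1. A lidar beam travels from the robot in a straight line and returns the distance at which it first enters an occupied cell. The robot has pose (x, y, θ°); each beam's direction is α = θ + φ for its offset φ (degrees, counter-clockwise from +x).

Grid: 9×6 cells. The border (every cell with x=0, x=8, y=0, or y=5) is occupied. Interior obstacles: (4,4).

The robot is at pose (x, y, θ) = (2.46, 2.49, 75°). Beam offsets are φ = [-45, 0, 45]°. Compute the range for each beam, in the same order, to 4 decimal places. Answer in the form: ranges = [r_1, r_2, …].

ranges = [5.0200, 2.5985, 2.8983]

beam 1: φ=-45°, α=30°
  cosα=0.8660 sinα=0.5000 | (2,2) | tMaxX 0.6235 tMaxY 1.0200 | tΔX 1.1547 tΔY 2.0000
    t=0.6235 [x] (3,2)
    t=1.0200 [y] (3,3)
    t=1.7782 [x] (4,3)
    t=2.9329 [x] (5,3)
    t=3.0200 [y] (5,4)
    t=4.0876 [x] (6,4)
    t=5.0200 [y] (6,5) — stop
  → r_1 = 5.0200
beam 2: φ=0°, α=75°
  cosα=0.2588 sinα=0.9659 | (2,2) | tMaxX 2.0864 tMaxY 0.5280 | tΔX 3.8637 tΔY 1.0353
    t=0.5280 [y] (2,3)
    t=1.5633 [y] (2,4)
    t=2.0864 [x] (3,4)
    t=2.5985 [y] (3,5) — stop
  → r_2 = 2.5985
beam 3: φ=45°, α=120°
  cosα=-0.5000 sinα=0.8660 | (2,2) | tMaxX 0.9200 tMaxY 0.5889 | tΔX 2.0000 tΔY 1.1547
    t=0.5889 [y] (2,3)
    t=0.9200 [x] (1,3)
    t=1.7436 [y] (1,4)
    t=2.8983 [y] (1,5) — stop
  → r_3 = 2.8983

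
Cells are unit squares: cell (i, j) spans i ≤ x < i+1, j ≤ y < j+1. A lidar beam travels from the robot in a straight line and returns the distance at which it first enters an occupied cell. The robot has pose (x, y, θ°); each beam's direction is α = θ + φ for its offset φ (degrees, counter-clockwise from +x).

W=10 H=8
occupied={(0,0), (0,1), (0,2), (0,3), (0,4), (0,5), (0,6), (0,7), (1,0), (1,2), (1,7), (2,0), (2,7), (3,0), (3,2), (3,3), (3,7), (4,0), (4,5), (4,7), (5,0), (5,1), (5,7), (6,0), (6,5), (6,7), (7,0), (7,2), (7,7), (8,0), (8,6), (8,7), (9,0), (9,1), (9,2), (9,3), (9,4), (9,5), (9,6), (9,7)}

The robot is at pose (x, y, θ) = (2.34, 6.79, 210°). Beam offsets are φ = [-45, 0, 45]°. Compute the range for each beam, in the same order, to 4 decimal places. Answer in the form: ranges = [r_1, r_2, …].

beam 1: φ=-45°, α=165°
  cosα=-0.9659 sinα=0.2588 | (2,6) | tMaxX 0.3520 tMaxY 0.8114 | tΔX 1.0353 tΔY 3.8637
    t=0.3520 [x] (1,6)
    t=0.8114 [y] (1,7) — stop
  → r_1 = 0.8114
beam 2: φ=0°, α=210°
  cosα=-0.8660 sinα=-0.5000 | (2,6) | tMaxX 0.3926 tMaxY 1.5800 | tΔX 1.1547 tΔY 2.0000
    t=0.3926 [x] (1,6)
    t=1.5473 [x] (0,6) — stop
  → r_2 = 1.5473
beam 3: φ=45°, α=255°
  cosα=-0.2588 sinα=-0.9659 | (2,6) | tMaxX 1.3137 tMaxY 0.8179 | tΔX 3.8637 tΔY 1.0353
    t=0.8179 [y] (2,5)
    t=1.3137 [x] (1,5)
    t=1.8531 [y] (1,4)
    t=2.8884 [y] (1,3)
    t=3.9237 [y] (1,2) — stop
  → r_3 = 3.9237

ranges = [0.8114, 1.5473, 3.9237]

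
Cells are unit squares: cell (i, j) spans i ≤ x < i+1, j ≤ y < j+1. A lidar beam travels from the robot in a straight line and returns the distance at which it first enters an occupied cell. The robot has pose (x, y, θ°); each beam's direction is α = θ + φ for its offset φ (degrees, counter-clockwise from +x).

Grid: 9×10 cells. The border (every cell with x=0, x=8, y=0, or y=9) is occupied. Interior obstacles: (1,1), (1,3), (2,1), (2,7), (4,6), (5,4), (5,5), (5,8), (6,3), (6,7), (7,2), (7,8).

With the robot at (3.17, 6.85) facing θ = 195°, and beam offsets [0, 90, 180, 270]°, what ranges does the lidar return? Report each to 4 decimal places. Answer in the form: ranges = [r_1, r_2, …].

ranges = [2.2465, 6.0564, 2.9298, 0.6568]

beam 1: φ=0°, α=195°
  cosα=-0.9659 sinα=-0.2588 | (3,6) | tMaxX 0.1760 tMaxY 3.2841 | tΔX 1.0353 tΔY 3.8637
    t=0.1760 [x] (2,6)
    t=1.2113 [x] (1,6)
    t=2.2465 [x] (0,6) — stop
  → r_1 = 2.2465
beam 2: φ=90°, α=285°
  cosα=0.2588 sinα=-0.9659 | (3,6) | tMaxX 3.2069 tMaxY 0.8800 | tΔX 3.8637 tΔY 1.0353
    t=0.8800 [y] (3,5)
    t=1.9153 [y] (3,4)
    t=2.9505 [y] (3,3)
    t=3.2069 [x] (4,3)
    t=3.9858 [y] (4,2)
    t=5.0211 [y] (4,1)
    t=6.0564 [y] (4,0) — stop
  → r_2 = 6.0564
beam 3: φ=180°, α=15°
  cosα=0.9659 sinα=0.2588 | (3,6) | tMaxX 0.8593 tMaxY 0.5796 | tΔX 1.0353 tΔY 3.8637
    t=0.5796 [y] (3,7)
    t=0.8593 [x] (4,7)
    t=1.8946 [x] (5,7)
    t=2.9298 [x] (6,7) — stop
  → r_3 = 2.9298
beam 4: φ=270°, α=105°
  cosα=-0.2588 sinα=0.9659 | (3,6) | tMaxX 0.6568 tMaxY 0.1553 | tΔX 3.8637 tΔY 1.0353
    t=0.1553 [y] (3,7)
    t=0.6568 [x] (2,7) — stop
  → r_4 = 0.6568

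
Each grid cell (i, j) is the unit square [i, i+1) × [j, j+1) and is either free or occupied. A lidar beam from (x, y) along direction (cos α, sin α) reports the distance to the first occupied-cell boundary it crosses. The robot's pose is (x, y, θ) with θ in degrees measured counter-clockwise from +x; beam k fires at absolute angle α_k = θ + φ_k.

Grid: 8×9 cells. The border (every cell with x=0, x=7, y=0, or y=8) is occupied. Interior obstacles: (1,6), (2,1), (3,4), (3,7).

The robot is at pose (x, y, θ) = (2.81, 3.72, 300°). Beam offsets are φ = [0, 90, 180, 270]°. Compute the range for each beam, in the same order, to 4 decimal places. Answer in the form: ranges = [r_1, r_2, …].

beam 1: φ=0°, α=300°
  dir = (cos 300°, sin 300°) = (0.5000, -0.8660); from cell (2,3)
  next x-line at t=0.3800, next y-line at t=0.8314; Δt_x=2.0000, Δt_y=1.1547
    x: enter (3,3) at t=0.3800
    y: enter (3,2) at t=0.8314
    y: enter (3,1) at t=1.9861
    x: enter (4,1) at t=2.3800
    y: enter (4,0) at t=3.1408 ← occupied
  → r_1 = 3.1408
beam 2: φ=90°, α=30°
  dir = (cos 30°, sin 30°) = (0.8660, 0.5000); from cell (2,3)
  next x-line at t=0.2194, next y-line at t=0.5600; Δt_x=1.1547, Δt_y=2.0000
    x: enter (3,3) at t=0.2194
    y: enter (3,4) at t=0.5600 ← occupied
  → r_2 = 0.5600
beam 3: φ=180°, α=120°
  dir = (cos 120°, sin 120°) = (-0.5000, 0.8660); from cell (2,3)
  next x-line at t=1.6200, next y-line at t=0.3233; Δt_x=2.0000, Δt_y=1.1547
    y: enter (2,4) at t=0.3233
    y: enter (2,5) at t=1.4780
    x: enter (1,5) at t=1.6200
    y: enter (1,6) at t=2.6327 ← occupied
  → r_3 = 2.6327
beam 4: φ=270°, α=210°
  dir = (cos 210°, sin 210°) = (-0.8660, -0.5000); from cell (2,3)
  next x-line at t=0.9353, next y-line at t=1.4400; Δt_x=1.1547, Δt_y=2.0000
    x: enter (1,3) at t=0.9353
    y: enter (1,2) at t=1.4400
    x: enter (0,2) at t=2.0900 ← occupied
  → r_4 = 2.0900

ranges = [3.1408, 0.5600, 2.6327, 2.0900]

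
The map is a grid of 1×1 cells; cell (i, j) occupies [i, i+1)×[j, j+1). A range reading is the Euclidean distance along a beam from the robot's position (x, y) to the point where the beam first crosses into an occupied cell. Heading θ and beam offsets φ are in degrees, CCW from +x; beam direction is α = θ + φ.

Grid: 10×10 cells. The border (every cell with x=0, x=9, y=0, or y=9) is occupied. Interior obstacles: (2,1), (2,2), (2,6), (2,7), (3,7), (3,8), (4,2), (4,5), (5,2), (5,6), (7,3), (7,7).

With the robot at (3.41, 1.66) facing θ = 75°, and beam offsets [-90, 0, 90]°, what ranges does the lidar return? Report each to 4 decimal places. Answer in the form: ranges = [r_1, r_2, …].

ranges = [2.5500, 3.4578, 0.4245]

beam 1: φ=-90°, α=345°
  dir = (cos 345°, sin 345°) = (0.9659, -0.2588); from cell (3,1)
  next x-line at t=0.6108, next y-line at t=2.5500; Δt_x=1.0353, Δt_y=3.8637
    x: enter (4,1) at t=0.6108
    x: enter (5,1) at t=1.6461
    y: enter (5,0) at t=2.5500 ← occupied
  → r_1 = 2.5500
beam 2: φ=0°, α=75°
  dir = (cos 75°, sin 75°) = (0.2588, 0.9659); from cell (3,1)
  next x-line at t=2.2796, next y-line at t=0.3520; Δt_x=3.8637, Δt_y=1.0353
    y: enter (3,2) at t=0.3520
    y: enter (3,3) at t=1.3873
    x: enter (4,3) at t=2.2796
    y: enter (4,4) at t=2.4225
    y: enter (4,5) at t=3.4578 ← occupied
  → r_2 = 3.4578
beam 3: φ=90°, α=165°
  dir = (cos 165°, sin 165°) = (-0.9659, 0.2588); from cell (3,1)
  next x-line at t=0.4245, next y-line at t=1.3137; Δt_x=1.0353, Δt_y=3.8637
    x: enter (2,1) at t=0.4245 ← occupied
  → r_3 = 0.4245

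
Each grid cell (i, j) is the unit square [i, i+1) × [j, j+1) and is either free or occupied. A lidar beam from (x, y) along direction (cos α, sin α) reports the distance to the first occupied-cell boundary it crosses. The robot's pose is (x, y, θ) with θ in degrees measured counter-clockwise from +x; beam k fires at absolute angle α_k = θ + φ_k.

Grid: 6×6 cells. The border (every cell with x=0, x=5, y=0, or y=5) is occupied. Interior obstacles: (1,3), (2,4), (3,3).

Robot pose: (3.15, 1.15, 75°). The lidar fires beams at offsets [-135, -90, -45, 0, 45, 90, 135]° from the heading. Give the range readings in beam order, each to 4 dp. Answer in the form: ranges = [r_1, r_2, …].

beam 1: φ=-135°, α=300°
  cosα=0.5000 sinα=-0.8660 | (3,1) | tMaxX 1.7000 tMaxY 0.1732 | tΔX 2.0000 tΔY 1.1547
    t=0.1732 [y] (3,0) — stop
  → r_1 = 0.1732
beam 2: φ=-90°, α=345°
  cosα=0.9659 sinα=-0.2588 | (3,1) | tMaxX 0.8800 tMaxY 0.5796 | tΔX 1.0353 tΔY 3.8637
    t=0.5796 [y] (3,0) — stop
  → r_2 = 0.5796
beam 3: φ=-45°, α=30°
  cosα=0.8660 sinα=0.5000 | (3,1) | tMaxX 0.9815 tMaxY 1.7000 | tΔX 1.1547 tΔY 2.0000
    t=0.9815 [x] (4,1)
    t=1.7000 [y] (4,2)
    t=2.1362 [x] (5,2) — stop
  → r_3 = 2.1362
beam 4: φ=0°, α=75°
  cosα=0.2588 sinα=0.9659 | (3,1) | tMaxX 3.2841 tMaxY 0.8800 | tΔX 3.8637 tΔY 1.0353
    t=0.8800 [y] (3,2)
    t=1.9153 [y] (3,3) — stop
  → r_4 = 1.9153
beam 5: φ=45°, α=120°
  cosα=-0.5000 sinα=0.8660 | (3,1) | tMaxX 0.3000 tMaxY 0.9815 | tΔX 2.0000 tΔY 1.1547
    t=0.3000 [x] (2,1)
    t=0.9815 [y] (2,2)
    t=2.1362 [y] (2,3)
    t=2.3000 [x] (1,3) — stop
  → r_5 = 2.3000
beam 6: φ=90°, α=165°
  cosα=-0.9659 sinα=0.2588 | (3,1) | tMaxX 0.1553 tMaxY 3.2841 | tΔX 1.0353 tΔY 3.8637
    t=0.1553 [x] (2,1)
    t=1.1906 [x] (1,1)
    t=2.2258 [x] (0,1) — stop
  → r_6 = 2.2258
beam 7: φ=135°, α=210°
  cosα=-0.8660 sinα=-0.5000 | (3,1) | tMaxX 0.1732 tMaxY 0.3000 | tΔX 1.1547 tΔY 2.0000
    t=0.1732 [x] (2,1)
    t=0.3000 [y] (2,0) — stop
  → r_7 = 0.3000

ranges = [0.1732, 0.5796, 2.1362, 1.9153, 2.3000, 2.2258, 0.3000]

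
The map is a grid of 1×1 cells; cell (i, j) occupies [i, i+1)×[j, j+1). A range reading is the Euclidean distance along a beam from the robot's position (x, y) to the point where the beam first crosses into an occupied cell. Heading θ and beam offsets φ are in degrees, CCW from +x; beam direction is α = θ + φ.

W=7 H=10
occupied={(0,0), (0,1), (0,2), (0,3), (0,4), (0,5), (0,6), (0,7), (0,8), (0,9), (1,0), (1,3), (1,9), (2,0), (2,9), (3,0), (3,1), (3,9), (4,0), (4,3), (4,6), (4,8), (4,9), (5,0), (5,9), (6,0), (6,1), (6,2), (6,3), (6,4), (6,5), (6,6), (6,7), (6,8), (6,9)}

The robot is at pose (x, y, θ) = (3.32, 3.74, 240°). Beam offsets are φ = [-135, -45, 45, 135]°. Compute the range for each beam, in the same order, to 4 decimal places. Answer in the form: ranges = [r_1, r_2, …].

beam 1: φ=-135°, α=105°
  direction (-0.2588, 0.9659); cell (3,3); t to first gridline: x 1.2364, y 0.2692 (then +3.8637 / +1.0353)
    (3,4) via y @ 0.2692
    (2,4) via x @ 1.2364
    (2,5) via y @ 1.3044
    (2,6) via y @ 2.3397
    (2,7) via y @ 3.3750
    (2,8) via y @ 4.4103
    (1,8) via x @ 5.1001
    (1,9) via y @ 5.4456  # hit
  → r_1 = 5.4456
beam 2: φ=-45°, α=195°
  direction (-0.9659, -0.2588); cell (3,3); t to first gridline: x 0.3313, y 2.8591 (then +1.0353 / +3.8637)
    (2,3) via x @ 0.3313
    (1,3) via x @ 1.3666  # hit
  → r_2 = 1.3666
beam 3: φ=45°, α=285°
  direction (0.2588, -0.9659); cell (3,3); t to first gridline: x 2.6273, y 0.7661 (then +3.8637 / +1.0353)
    (3,2) via y @ 0.7661
    (3,1) via y @ 1.8014  # hit
  → r_3 = 1.8014
beam 4: φ=135°, α=15°
  direction (0.9659, 0.2588); cell (3,3); t to first gridline: x 0.7040, y 1.0046 (then +1.0353 / +3.8637)
    (4,3) via x @ 0.7040  # hit
  → r_4 = 0.7040

ranges = [5.4456, 1.3666, 1.8014, 0.7040]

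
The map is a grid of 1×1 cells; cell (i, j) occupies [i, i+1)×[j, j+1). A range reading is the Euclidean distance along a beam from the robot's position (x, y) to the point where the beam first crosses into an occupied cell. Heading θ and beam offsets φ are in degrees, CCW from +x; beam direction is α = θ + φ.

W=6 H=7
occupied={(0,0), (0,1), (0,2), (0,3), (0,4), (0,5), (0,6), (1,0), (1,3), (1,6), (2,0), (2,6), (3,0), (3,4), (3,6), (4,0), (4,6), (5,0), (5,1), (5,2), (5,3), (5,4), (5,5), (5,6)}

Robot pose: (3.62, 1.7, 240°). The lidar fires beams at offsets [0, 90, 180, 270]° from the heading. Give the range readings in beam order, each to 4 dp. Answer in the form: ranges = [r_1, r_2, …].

beam 1: φ=0°, α=240°
  d=(-0.5000,-0.8660)  start (3,1)  tX=1.2400 tY=0.8083  stride 1/|dx|=2.0000 1/|dy|=1.1547
    cross y-line → (3,0), t=0.8083 (wall)
  → r_1 = 0.8083
beam 2: φ=90°, α=330°
  d=(0.8660,-0.5000)  start (3,1)  tX=0.4388 tY=1.4000  stride 1/|dx|=1.1547 1/|dy|=2.0000
    cross x-line → (4,1), t=0.4388
    cross y-line → (4,0), t=1.4000 (wall)
  → r_2 = 1.4000
beam 3: φ=180°, α=60°
  d=(0.5000,0.8660)  start (3,1)  tX=0.7600 tY=0.3464  stride 1/|dx|=2.0000 1/|dy|=1.1547
    cross y-line → (3,2), t=0.3464
    cross x-line → (4,2), t=0.7600
    cross y-line → (4,3), t=1.5011
    cross y-line → (4,4), t=2.6558
    cross x-line → (5,4), t=2.7600 (wall)
  → r_3 = 2.7600
beam 4: φ=270°, α=150°
  d=(-0.8660,0.5000)  start (3,1)  tX=0.7159 tY=0.6000  stride 1/|dx|=1.1547 1/|dy|=2.0000
    cross y-line → (3,2), t=0.6000
    cross x-line → (2,2), t=0.7159
    cross x-line → (1,2), t=1.8706
    cross y-line → (1,3), t=2.6000 (wall)
  → r_4 = 2.6000

ranges = [0.8083, 1.4000, 2.7600, 2.6000]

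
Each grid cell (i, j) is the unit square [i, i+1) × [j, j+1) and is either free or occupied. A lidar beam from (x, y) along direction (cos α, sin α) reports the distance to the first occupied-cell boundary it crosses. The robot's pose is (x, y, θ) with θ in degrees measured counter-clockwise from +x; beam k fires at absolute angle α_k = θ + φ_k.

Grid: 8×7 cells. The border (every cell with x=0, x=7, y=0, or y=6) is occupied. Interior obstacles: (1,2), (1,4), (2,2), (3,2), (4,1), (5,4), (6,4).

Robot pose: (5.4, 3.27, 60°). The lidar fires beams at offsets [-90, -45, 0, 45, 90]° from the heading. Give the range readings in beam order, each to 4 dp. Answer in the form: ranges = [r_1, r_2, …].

beam 1: φ=-90°, α=330°
  direction (0.8660, -0.5000); cell (5,3); t to first gridline: x 0.6928, y 0.5400 (then +1.1547 / +2.0000)
    (5,2) via y @ 0.5400
    (6,2) via x @ 0.6928
    (7,2) via x @ 1.8475  # hit
  → r_1 = 1.8475
beam 2: φ=-45°, α=15°
  direction (0.9659, 0.2588); cell (5,3); t to first gridline: x 0.6212, y 2.8205 (then +1.0353 / +3.8637)
    (6,3) via x @ 0.6212
    (7,3) via x @ 1.6564  # hit
  → r_2 = 1.6564
beam 3: φ=0°, α=60°
  direction (0.5000, 0.8660); cell (5,3); t to first gridline: x 1.2000, y 0.8429 (then +2.0000 / +1.1547)
    (5,4) via y @ 0.8429  # hit
  → r_3 = 0.8429
beam 4: φ=45°, α=105°
  direction (-0.2588, 0.9659); cell (5,3); t to first gridline: x 1.5455, y 0.7558 (then +3.8637 / +1.0353)
    (5,4) via y @ 0.7558  # hit
  → r_4 = 0.7558
beam 5: φ=90°, α=150°
  direction (-0.8660, 0.5000); cell (5,3); t to first gridline: x 0.4619, y 1.4600 (then +1.1547 / +2.0000)
    (4,3) via x @ 0.4619
    (4,4) via y @ 1.4600
    (3,4) via x @ 1.6166
    (2,4) via x @ 2.7713
    (2,5) via y @ 3.4600
    (1,5) via x @ 3.9260
    (0,5) via x @ 5.0807  # hit
  → r_5 = 5.0807

ranges = [1.8475, 1.6564, 0.8429, 0.7558, 5.0807]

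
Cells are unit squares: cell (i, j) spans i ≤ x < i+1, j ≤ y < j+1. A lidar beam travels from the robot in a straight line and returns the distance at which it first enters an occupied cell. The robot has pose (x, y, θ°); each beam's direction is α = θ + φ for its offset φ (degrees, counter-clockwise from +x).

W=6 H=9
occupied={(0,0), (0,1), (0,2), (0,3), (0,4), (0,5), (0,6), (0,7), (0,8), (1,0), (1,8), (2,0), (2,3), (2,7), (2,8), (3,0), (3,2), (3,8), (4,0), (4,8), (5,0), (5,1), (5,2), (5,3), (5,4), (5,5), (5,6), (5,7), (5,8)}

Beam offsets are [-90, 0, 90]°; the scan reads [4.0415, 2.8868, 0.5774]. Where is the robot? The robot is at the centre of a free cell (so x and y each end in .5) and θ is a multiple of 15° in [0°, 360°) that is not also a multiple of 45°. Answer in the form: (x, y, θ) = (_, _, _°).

(x, y, θ) = (4.5, 5.5, 240°)

The pose lattice has 25·16 = 400 candidates. Test each by forward raycasting.
  (1.5, 5.5, 285°): beam 1 = 0.5176 ≠ 4.0415 ✗
  (3.5, 7.5, 210°): beam 1 = 0.5774 ≠ 4.0415 ✗
  (3.5, 4.5, 30°): beam 1 = 3.0000 ≠ 4.0415 ✗
  …
  (4.5, 5.5, 240°): r_1=4.0415, r_2=2.8868, r_3=0.5774 — all match ✓
Only this pose fits every beam.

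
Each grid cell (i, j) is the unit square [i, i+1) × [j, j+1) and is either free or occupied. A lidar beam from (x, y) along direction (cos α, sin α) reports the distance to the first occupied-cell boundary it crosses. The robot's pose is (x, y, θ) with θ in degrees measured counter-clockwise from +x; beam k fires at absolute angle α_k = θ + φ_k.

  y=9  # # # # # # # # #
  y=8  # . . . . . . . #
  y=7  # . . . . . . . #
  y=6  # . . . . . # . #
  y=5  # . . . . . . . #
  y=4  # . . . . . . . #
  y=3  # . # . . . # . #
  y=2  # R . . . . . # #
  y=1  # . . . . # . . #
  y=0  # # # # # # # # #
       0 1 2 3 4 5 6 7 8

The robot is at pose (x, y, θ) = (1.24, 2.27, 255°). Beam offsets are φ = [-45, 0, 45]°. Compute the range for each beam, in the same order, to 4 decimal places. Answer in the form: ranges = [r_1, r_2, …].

beam 1: φ=-45°, α=210°
  dir = (cos 210°, sin 210°) = (-0.8660, -0.5000); from cell (1,2)
  next x-line at t=0.2771, next y-line at t=0.5400; Δt_x=1.1547, Δt_y=2.0000
    x: enter (0,2) at t=0.2771 ← occupied
  → r_1 = 0.2771
beam 2: φ=0°, α=255°
  dir = (cos 255°, sin 255°) = (-0.2588, -0.9659); from cell (1,2)
  next x-line at t=0.9273, next y-line at t=0.2795; Δt_x=3.8637, Δt_y=1.0353
    y: enter (1,1) at t=0.2795
    x: enter (0,1) at t=0.9273 ← occupied
  → r_2 = 0.9273
beam 3: φ=45°, α=300°
  dir = (cos 300°, sin 300°) = (0.5000, -0.8660); from cell (1,2)
  next x-line at t=1.5200, next y-line at t=0.3118; Δt_x=2.0000, Δt_y=1.1547
    y: enter (1,1) at t=0.3118
    y: enter (1,0) at t=1.4665 ← occupied
  → r_3 = 1.4665

ranges = [0.2771, 0.9273, 1.4665]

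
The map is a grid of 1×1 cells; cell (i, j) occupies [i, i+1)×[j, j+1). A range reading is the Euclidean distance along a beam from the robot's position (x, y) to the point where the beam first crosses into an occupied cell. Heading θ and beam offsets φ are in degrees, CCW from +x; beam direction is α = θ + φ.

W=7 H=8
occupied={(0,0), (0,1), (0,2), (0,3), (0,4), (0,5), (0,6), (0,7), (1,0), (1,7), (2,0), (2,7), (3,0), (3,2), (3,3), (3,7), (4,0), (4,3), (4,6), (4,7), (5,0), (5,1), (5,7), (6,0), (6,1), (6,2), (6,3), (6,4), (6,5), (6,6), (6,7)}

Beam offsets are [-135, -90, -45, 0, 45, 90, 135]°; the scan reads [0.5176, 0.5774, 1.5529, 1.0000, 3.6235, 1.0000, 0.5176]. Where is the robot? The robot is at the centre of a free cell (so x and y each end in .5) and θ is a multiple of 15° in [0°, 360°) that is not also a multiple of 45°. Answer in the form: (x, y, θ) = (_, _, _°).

(x, y, θ) = (4.5, 1.5, 120°)

The pose lattice has 25·16 = 400 candidates. Test each by forward raycasting.
  (1.5, 3.5, 105°): beam 1 = 1.7321 ≠ 0.5176 ✗
  (1.5, 5.5, 330°): beam 2 = 1.0000 ≠ 0.5774 ✗
  (1.5, 1.5, 255°): beam 1 = 1.0000 ≠ 0.5176 ✗
  …
  (4.5, 1.5, 120°): r_1=0.5176, r_2=0.5774, r_3=1.5529, r_4=1.0000, r_5=3.6235, r_6=1.0000, r_7=0.5176 — all match ✓
No second candidate reproduces the full scan.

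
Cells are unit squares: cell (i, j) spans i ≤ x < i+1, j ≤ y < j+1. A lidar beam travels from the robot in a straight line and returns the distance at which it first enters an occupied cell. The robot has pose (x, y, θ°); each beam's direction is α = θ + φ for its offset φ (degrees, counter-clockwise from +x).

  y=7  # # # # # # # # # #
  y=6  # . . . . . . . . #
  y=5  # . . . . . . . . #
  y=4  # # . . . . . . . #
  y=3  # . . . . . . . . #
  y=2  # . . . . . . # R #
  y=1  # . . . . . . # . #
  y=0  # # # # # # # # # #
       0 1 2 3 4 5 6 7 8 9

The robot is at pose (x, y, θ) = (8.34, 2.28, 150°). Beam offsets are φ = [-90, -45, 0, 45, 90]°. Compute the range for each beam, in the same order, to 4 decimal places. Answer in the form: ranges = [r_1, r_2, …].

beam 1: φ=-90°, α=60°
  dir = (cos 60°, sin 60°) = (0.5000, 0.8660); from cell (8,2)
  next x-line at t=1.3200, next y-line at t=0.8314; Δt_x=2.0000, Δt_y=1.1547
    y: enter (8,3) at t=0.8314
    x: enter (9,3) at t=1.3200 ← occupied
  → r_1 = 1.3200
beam 2: φ=-45°, α=105°
  dir = (cos 105°, sin 105°) = (-0.2588, 0.9659); from cell (8,2)
  next x-line at t=1.3137, next y-line at t=0.7454; Δt_x=3.8637, Δt_y=1.0353
    y: enter (8,3) at t=0.7454
    x: enter (7,3) at t=1.3137
    y: enter (7,4) at t=1.7807
    y: enter (7,5) at t=2.8160
    y: enter (7,6) at t=3.8512
    y: enter (7,7) at t=4.8865 ← occupied
  → r_2 = 4.8865
beam 3: φ=0°, α=150°
  dir = (cos 150°, sin 150°) = (-0.8660, 0.5000); from cell (8,2)
  next x-line at t=0.3926, next y-line at t=1.4400; Δt_x=1.1547, Δt_y=2.0000
    x: enter (7,2) at t=0.3926 ← occupied
  → r_3 = 0.3926
beam 4: φ=45°, α=195°
  dir = (cos 195°, sin 195°) = (-0.9659, -0.2588); from cell (8,2)
  next x-line at t=0.3520, next y-line at t=1.0818; Δt_x=1.0353, Δt_y=3.8637
    x: enter (7,2) at t=0.3520 ← occupied
  → r_4 = 0.3520
beam 5: φ=90°, α=240°
  dir = (cos 240°, sin 240°) = (-0.5000, -0.8660); from cell (8,2)
  next x-line at t=0.6800, next y-line at t=0.3233; Δt_x=2.0000, Δt_y=1.1547
    y: enter (8,1) at t=0.3233
    x: enter (7,1) at t=0.6800 ← occupied
  → r_5 = 0.6800

ranges = [1.3200, 4.8865, 0.3926, 0.3520, 0.6800]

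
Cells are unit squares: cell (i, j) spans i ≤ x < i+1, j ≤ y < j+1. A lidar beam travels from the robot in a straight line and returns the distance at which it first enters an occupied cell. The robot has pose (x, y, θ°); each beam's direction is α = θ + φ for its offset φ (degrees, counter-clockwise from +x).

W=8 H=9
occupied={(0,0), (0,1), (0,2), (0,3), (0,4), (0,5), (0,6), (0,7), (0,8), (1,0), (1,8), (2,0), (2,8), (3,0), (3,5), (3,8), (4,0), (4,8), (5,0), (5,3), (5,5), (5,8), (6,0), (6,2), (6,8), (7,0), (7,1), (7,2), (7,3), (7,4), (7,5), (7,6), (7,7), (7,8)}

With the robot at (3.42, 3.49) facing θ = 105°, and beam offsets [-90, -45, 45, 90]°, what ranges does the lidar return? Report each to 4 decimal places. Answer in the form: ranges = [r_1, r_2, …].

ranges = [1.6357, 5.2077, 2.7944, 2.5054]

beam 1: φ=-90°, α=15°
  dir = (cos 15°, sin 15°) = (0.9659, 0.2588); from cell (3,3)
  next x-line at t=0.6005, next y-line at t=1.9705; Δt_x=1.0353, Δt_y=3.8637
    x: enter (4,3) at t=0.6005
    x: enter (5,3) at t=1.6357 ← occupied
  → r_1 = 1.6357
beam 2: φ=-45°, α=60°
  dir = (cos 60°, sin 60°) = (0.5000, 0.8660); from cell (3,3)
  next x-line at t=1.1600, next y-line at t=0.5889; Δt_x=2.0000, Δt_y=1.1547
    y: enter (3,4) at t=0.5889
    x: enter (4,4) at t=1.1600
    y: enter (4,5) at t=1.7436
    y: enter (4,6) at t=2.8983
    x: enter (5,6) at t=3.1600
    y: enter (5,7) at t=4.0530
    x: enter (6,7) at t=5.1600
    y: enter (6,8) at t=5.2077 ← occupied
  → r_2 = 5.2077
beam 3: φ=45°, α=150°
  dir = (cos 150°, sin 150°) = (-0.8660, 0.5000); from cell (3,3)
  next x-line at t=0.4850, next y-line at t=1.0200; Δt_x=1.1547, Δt_y=2.0000
    x: enter (2,3) at t=0.4850
    y: enter (2,4) at t=1.0200
    x: enter (1,4) at t=1.6397
    x: enter (0,4) at t=2.7944 ← occupied
  → r_3 = 2.7944
beam 4: φ=90°, α=195°
  dir = (cos 195°, sin 195°) = (-0.9659, -0.2588); from cell (3,3)
  next x-line at t=0.4348, next y-line at t=1.8932; Δt_x=1.0353, Δt_y=3.8637
    x: enter (2,3) at t=0.4348
    x: enter (1,3) at t=1.4701
    y: enter (1,2) at t=1.8932
    x: enter (0,2) at t=2.5054 ← occupied
  → r_4 = 2.5054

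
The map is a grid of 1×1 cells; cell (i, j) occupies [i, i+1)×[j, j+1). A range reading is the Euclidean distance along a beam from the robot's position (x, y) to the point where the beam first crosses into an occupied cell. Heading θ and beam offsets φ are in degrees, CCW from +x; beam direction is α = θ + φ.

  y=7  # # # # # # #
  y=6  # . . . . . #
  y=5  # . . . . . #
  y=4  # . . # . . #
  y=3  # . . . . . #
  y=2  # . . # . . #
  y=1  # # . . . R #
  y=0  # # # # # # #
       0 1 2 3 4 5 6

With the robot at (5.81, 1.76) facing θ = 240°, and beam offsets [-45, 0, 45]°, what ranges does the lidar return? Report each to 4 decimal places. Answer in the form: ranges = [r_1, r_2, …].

ranges = [2.9364, 0.8776, 0.7341]

beam 1: φ=-45°, α=195°
  direction (-0.9659, -0.2588); cell (5,1); t to first gridline: x 0.8386, y 2.9364 (then +1.0353 / +3.8637)
    (4,1) via x @ 0.8386
    (3,1) via x @ 1.8738
    (2,1) via x @ 2.9091
    (2,0) via y @ 2.9364  # hit
  → r_1 = 2.9364
beam 2: φ=0°, α=240°
  direction (-0.5000, -0.8660); cell (5,1); t to first gridline: x 1.6200, y 0.8776 (then +2.0000 / +1.1547)
    (5,0) via y @ 0.8776  # hit
  → r_2 = 0.8776
beam 3: φ=45°, α=285°
  direction (0.2588, -0.9659); cell (5,1); t to first gridline: x 0.7341, y 0.7868 (then +3.8637 / +1.0353)
    (6,1) via x @ 0.7341  # hit
  → r_3 = 0.7341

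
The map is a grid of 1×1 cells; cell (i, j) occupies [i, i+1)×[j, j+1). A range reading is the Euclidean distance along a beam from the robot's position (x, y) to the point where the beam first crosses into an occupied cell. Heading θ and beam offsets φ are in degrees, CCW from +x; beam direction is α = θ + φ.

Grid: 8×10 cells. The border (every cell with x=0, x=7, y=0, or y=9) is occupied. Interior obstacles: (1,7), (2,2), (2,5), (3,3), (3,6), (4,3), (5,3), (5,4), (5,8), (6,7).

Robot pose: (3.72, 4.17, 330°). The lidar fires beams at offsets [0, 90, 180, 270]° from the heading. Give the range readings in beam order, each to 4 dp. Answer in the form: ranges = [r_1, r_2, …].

beam 1: φ=0°, α=330°
  direction (0.8660, -0.5000); cell (3,4); t to first gridline: x 0.3233, y 0.3400 (then +1.1547 / +2.0000)
    (4,4) via x @ 0.3233
    (4,3) via y @ 0.3400  # hit
  → r_1 = 0.3400
beam 2: φ=90°, α=60°
  direction (0.5000, 0.8660); cell (3,4); t to first gridline: x 0.5600, y 0.9584 (then +2.0000 / +1.1547)
    (4,4) via x @ 0.5600
    (4,5) via y @ 0.9584
    (4,6) via y @ 2.1131
    (5,6) via x @ 2.5600
    (5,7) via y @ 3.2678
    (5,8) via y @ 4.4225  # hit
  → r_2 = 4.4225
beam 3: φ=180°, α=150°
  direction (-0.8660, 0.5000); cell (3,4); t to first gridline: x 0.8314, y 1.6600 (then +1.1547 / +2.0000)
    (2,4) via x @ 0.8314
    (2,5) via y @ 1.6600  # hit
  → r_3 = 1.6600
beam 4: φ=270°, α=240°
  direction (-0.5000, -0.8660); cell (3,4); t to first gridline: x 1.4400, y 0.1963 (then +2.0000 / +1.1547)
    (3,3) via y @ 0.1963  # hit
  → r_4 = 0.1963

ranges = [0.3400, 4.4225, 1.6600, 0.1963]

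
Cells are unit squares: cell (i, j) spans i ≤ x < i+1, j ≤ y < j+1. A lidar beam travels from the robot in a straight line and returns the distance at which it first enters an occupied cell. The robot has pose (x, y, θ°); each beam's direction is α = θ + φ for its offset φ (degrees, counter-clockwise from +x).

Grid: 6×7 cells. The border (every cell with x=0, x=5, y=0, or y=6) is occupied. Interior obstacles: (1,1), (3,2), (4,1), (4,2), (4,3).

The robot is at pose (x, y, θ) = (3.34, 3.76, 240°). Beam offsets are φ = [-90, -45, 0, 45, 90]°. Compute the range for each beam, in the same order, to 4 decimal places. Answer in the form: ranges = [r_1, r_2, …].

beam 1: φ=-90°, α=150°
  d=(-0.8660,0.5000)  start (3,3)  tX=0.3926 tY=0.4800  stride 1/|dx|=1.1547 1/|dy|=2.0000
    cross x-line → (2,3), t=0.3926
    cross y-line → (2,4), t=0.4800
    cross x-line → (1,4), t=1.5473
    cross y-line → (1,5), t=2.4800
    cross x-line → (0,5), t=2.7020 (wall)
  → r_1 = 2.7020
beam 2: φ=-45°, α=195°
  d=(-0.9659,-0.2588)  start (3,3)  tX=0.3520 tY=2.9364  stride 1/|dx|=1.0353 1/|dy|=3.8637
    cross x-line → (2,3), t=0.3520
    cross x-line → (1,3), t=1.3873
    cross x-line → (0,3), t=2.4225 (wall)
  → r_2 = 2.4225
beam 3: φ=0°, α=240°
  d=(-0.5000,-0.8660)  start (3,3)  tX=0.6800 tY=0.8776  stride 1/|dx|=2.0000 1/|dy|=1.1547
    cross x-line → (2,3), t=0.6800
    cross y-line → (2,2), t=0.8776
    cross y-line → (2,1), t=2.0323
    cross x-line → (1,1), t=2.6800 (wall)
  → r_3 = 2.6800
beam 4: φ=45°, α=285°
  d=(0.2588,-0.9659)  start (3,3)  tX=2.5500 tY=0.7868  stride 1/|dx|=3.8637 1/|dy|=1.0353
    cross y-line → (3,2), t=0.7868 (wall)
  → r_4 = 0.7868
beam 5: φ=90°, α=330°
  d=(0.8660,-0.5000)  start (3,3)  tX=0.7621 tY=1.5200  stride 1/|dx|=1.1547 1/|dy|=2.0000
    cross x-line → (4,3), t=0.7621 (wall)
  → r_5 = 0.7621

ranges = [2.7020, 2.4225, 2.6800, 0.7868, 0.7621]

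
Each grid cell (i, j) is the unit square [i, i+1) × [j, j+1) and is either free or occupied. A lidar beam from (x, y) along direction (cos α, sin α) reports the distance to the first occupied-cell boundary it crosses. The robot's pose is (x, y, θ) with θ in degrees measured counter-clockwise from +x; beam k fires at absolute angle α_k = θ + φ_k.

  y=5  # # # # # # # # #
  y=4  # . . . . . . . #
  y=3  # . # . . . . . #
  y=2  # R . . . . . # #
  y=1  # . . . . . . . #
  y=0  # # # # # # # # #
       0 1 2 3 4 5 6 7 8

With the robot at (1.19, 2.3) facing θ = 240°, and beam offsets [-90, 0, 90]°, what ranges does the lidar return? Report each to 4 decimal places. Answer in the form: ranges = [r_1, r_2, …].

ranges = [0.2194, 0.3800, 2.6000]

beam 1: φ=-90°, α=150°
  d=(-0.8660,0.5000)  start (1,2)  tX=0.2194 tY=1.4000  stride 1/|dx|=1.1547 1/|dy|=2.0000
    cross x-line → (0,2), t=0.2194 (wall)
  → r_1 = 0.2194
beam 2: φ=0°, α=240°
  d=(-0.5000,-0.8660)  start (1,2)  tX=0.3800 tY=0.3464  stride 1/|dx|=2.0000 1/|dy|=1.1547
    cross y-line → (1,1), t=0.3464
    cross x-line → (0,1), t=0.3800 (wall)
  → r_2 = 0.3800
beam 3: φ=90°, α=330°
  d=(0.8660,-0.5000)  start (1,2)  tX=0.9353 tY=0.6000  stride 1/|dx|=1.1547 1/|dy|=2.0000
    cross y-line → (1,1), t=0.6000
    cross x-line → (2,1), t=0.9353
    cross x-line → (3,1), t=2.0900
    cross y-line → (3,0), t=2.6000 (wall)
  → r_3 = 2.6000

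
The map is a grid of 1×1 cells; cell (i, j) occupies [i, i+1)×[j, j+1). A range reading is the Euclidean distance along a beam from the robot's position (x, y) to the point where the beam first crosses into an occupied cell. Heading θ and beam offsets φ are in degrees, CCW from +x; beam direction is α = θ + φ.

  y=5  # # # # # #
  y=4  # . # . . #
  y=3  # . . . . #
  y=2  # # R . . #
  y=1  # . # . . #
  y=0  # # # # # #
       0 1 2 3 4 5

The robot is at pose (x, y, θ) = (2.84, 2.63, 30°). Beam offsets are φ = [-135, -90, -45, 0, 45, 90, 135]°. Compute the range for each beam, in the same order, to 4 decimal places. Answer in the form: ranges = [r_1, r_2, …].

ranges = [0.6522, 1.8822, 2.2362, 2.4942, 2.4536, 1.5819, 0.8696]

beam 1: φ=-135°, α=255°
  d=(-0.2588,-0.9659)  start (2,2)  tX=3.2455 tY=0.6522  stride 1/|dx|=3.8637 1/|dy|=1.0353
    cross y-line → (2,1), t=0.6522 (wall)
  → r_1 = 0.6522
beam 2: φ=-90°, α=300°
  d=(0.5000,-0.8660)  start (2,2)  tX=0.3200 tY=0.7275  stride 1/|dx|=2.0000 1/|dy|=1.1547
    cross x-line → (3,2), t=0.3200
    cross y-line → (3,1), t=0.7275
    cross y-line → (3,0), t=1.8822 (wall)
  → r_2 = 1.8822
beam 3: φ=-45°, α=345°
  d=(0.9659,-0.2588)  start (2,2)  tX=0.1656 tY=2.4341  stride 1/|dx|=1.0353 1/|dy|=3.8637
    cross x-line → (3,2), t=0.1656
    cross x-line → (4,2), t=1.2009
    cross x-line → (5,2), t=2.2362 (wall)
  → r_3 = 2.2362
beam 4: φ=0°, α=30°
  d=(0.8660,0.5000)  start (2,2)  tX=0.1848 tY=0.7400  stride 1/|dx|=1.1547 1/|dy|=2.0000
    cross x-line → (3,2), t=0.1848
    cross y-line → (3,3), t=0.7400
    cross x-line → (4,3), t=1.3395
    cross x-line → (5,3), t=2.4942 (wall)
  → r_4 = 2.4942
beam 5: φ=45°, α=75°
  d=(0.2588,0.9659)  start (2,2)  tX=0.6182 tY=0.3831  stride 1/|dx|=3.8637 1/|dy|=1.0353
    cross y-line → (2,3), t=0.3831
    cross x-line → (3,3), t=0.6182
    cross y-line → (3,4), t=1.4183
    cross y-line → (3,5), t=2.4536 (wall)
  → r_5 = 2.4536
beam 6: φ=90°, α=120°
  d=(-0.5000,0.8660)  start (2,2)  tX=1.6800 tY=0.4272  stride 1/|dx|=2.0000 1/|dy|=1.1547
    cross y-line → (2,3), t=0.4272
    cross y-line → (2,4), t=1.5819 (wall)
  → r_6 = 1.5819
beam 7: φ=135°, α=165°
  d=(-0.9659,0.2588)  start (2,2)  tX=0.8696 tY=1.4296  stride 1/|dx|=1.0353 1/|dy|=3.8637
    cross x-line → (1,2), t=0.8696 (wall)
  → r_7 = 0.8696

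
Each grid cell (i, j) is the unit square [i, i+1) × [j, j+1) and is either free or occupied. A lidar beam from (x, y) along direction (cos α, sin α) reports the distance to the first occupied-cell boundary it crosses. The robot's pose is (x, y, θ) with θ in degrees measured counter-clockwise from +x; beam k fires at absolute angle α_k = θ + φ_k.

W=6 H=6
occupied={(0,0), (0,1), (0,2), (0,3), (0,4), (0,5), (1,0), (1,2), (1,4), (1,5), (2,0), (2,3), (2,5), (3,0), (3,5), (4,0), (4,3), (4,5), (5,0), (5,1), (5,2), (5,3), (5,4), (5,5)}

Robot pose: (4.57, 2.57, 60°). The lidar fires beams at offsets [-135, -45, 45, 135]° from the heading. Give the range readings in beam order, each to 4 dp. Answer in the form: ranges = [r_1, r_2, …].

beam 1: φ=-135°, α=285°
  dir = (cos 285°, sin 285°) = (0.2588, -0.9659); from cell (4,2)
  next x-line at t=1.6614, next y-line at t=0.5901; Δt_x=3.8637, Δt_y=1.0353
    y: enter (4,1) at t=0.5901
    y: enter (4,0) at t=1.6254 ← occupied
  → r_1 = 1.6254
beam 2: φ=-45°, α=15°
  dir = (cos 15°, sin 15°) = (0.9659, 0.2588); from cell (4,2)
  next x-line at t=0.4452, next y-line at t=1.6614; Δt_x=1.0353, Δt_y=3.8637
    x: enter (5,2) at t=0.4452 ← occupied
  → r_2 = 0.4452
beam 3: φ=45°, α=105°
  dir = (cos 105°, sin 105°) = (-0.2588, 0.9659); from cell (4,2)
  next x-line at t=2.2023, next y-line at t=0.4452; Δt_x=3.8637, Δt_y=1.0353
    y: enter (4,3) at t=0.4452 ← occupied
  → r_3 = 0.4452
beam 4: φ=135°, α=195°
  dir = (cos 195°, sin 195°) = (-0.9659, -0.2588); from cell (4,2)
  next x-line at t=0.5901, next y-line at t=2.2023; Δt_x=1.0353, Δt_y=3.8637
    x: enter (3,2) at t=0.5901
    x: enter (2,2) at t=1.6254
    y: enter (2,1) at t=2.2023
    x: enter (1,1) at t=2.6607
    x: enter (0,1) at t=3.6959 ← occupied
  → r_4 = 3.6959

ranges = [1.6254, 0.4452, 0.4452, 3.6959]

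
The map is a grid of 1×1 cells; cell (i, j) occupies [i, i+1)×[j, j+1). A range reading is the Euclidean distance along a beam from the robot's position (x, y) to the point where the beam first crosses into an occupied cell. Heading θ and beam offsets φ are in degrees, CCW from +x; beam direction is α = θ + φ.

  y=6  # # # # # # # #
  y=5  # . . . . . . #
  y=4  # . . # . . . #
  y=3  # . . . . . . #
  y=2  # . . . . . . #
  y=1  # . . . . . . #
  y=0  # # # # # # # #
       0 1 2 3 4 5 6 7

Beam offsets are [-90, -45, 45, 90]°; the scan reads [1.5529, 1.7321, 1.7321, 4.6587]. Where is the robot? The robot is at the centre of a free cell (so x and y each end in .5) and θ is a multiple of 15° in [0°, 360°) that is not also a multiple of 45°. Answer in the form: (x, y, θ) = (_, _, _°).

Enumerate (i+0.5, j+0.5, θ) over the 29 free cells and 16 admissible headings. For each, cast all 4 beams and compare to the given ranges.
  (5.5, 1.5, 285°): beam 1 = 1.9319 ≠ 1.5529 ✗
  (4.5, 3.5, 30°): beam 1 = 2.8868 ≠ 1.5529 ✗
  (5.5, 3.5, 285°): beam 1 = 4.6587 ≠ 1.5529 ✗
  …
  (2.5, 2.5, 255°): r_1=1.5529, r_2=1.7321, r_3=1.7321, r_4=4.6587 — all match ✓
Unique over the lattice → pose = (2.5, 2.5, 255°).

(x, y, θ) = (2.5, 2.5, 255°)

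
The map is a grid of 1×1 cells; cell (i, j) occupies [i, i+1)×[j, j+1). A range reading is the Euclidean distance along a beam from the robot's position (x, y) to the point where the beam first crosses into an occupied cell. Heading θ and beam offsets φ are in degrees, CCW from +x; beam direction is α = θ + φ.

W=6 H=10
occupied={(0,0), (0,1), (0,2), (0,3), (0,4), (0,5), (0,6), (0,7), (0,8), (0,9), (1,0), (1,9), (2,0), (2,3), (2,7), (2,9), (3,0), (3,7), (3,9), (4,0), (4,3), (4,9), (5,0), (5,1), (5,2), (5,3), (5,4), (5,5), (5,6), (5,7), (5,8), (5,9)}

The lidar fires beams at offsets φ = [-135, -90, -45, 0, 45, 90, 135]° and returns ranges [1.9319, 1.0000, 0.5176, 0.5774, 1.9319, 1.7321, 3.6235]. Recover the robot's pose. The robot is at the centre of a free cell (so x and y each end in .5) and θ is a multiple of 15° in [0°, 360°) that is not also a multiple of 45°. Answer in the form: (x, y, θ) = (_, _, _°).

(x, y, θ) = (1.5, 5.5, 210°)

The pose lattice has 28·16 = 448 candidates. Test each by forward raycasting.
  (3.5, 6.5, 165°): beam 1 = 1.7321 ≠ 1.9319 ✗
  (4.5, 1.5, 300°): beam 1 = 3.6235 ≠ 1.9319 ✗
  (4.5, 8.5, 285°): beam 1 = 1.0000 ≠ 1.9319 ✗
  (2.5, 5.5, 285°): beam 1 = 1.7321 ≠ 1.9319 ✗
  (4.5, 6.5, 165°): beam 1 = 0.5774 ≠ 1.9319 ✗
  …
  (1.5, 5.5, 210°): r_1=1.9319, r_2=1.0000, r_3=0.5176, r_4=0.5774, r_5=1.9319, r_6=1.7321, r_7=3.6235 — all match ✓
No second candidate reproduces the full scan.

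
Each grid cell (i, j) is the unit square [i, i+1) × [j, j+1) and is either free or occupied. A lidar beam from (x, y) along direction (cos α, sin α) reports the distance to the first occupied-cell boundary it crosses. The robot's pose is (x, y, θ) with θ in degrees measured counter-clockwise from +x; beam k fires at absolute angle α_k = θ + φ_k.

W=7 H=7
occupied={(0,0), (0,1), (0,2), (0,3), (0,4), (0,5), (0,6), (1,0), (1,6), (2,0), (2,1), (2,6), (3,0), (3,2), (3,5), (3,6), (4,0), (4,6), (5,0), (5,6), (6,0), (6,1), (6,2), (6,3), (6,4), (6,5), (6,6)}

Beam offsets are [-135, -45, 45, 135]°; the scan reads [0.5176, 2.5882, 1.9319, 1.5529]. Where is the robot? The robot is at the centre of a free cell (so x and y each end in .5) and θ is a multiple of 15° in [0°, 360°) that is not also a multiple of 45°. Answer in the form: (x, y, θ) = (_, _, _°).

(x, y, θ) = (1.5, 4.5, 330°)

The pose lattice has 22·16 = 352 candidates. Test each by forward raycasting.
  (2.5, 5.5, 75°): beam 1 = 2.8868 ≠ 0.5176 ✗
  (1.5, 4.5, 120°): beam 1 = 4.6587 ≠ 0.5176 ✗
  (5.5, 2.5, 345°): beam 1 = 2.8868 ≠ 0.5176 ✗
  (1.5, 4.5, 165°): beam 1 = 1.7321 ≠ 0.5176 ✗
  (2.5, 5.5, 240°): beam 2 = 1.5529 ≠ 2.5882 ✗
  …
  (1.5, 4.5, 330°): r_1=0.5176, r_2=2.5882, r_3=1.9319, r_4=1.5529 — all match ✓
No second candidate reproduces the full scan.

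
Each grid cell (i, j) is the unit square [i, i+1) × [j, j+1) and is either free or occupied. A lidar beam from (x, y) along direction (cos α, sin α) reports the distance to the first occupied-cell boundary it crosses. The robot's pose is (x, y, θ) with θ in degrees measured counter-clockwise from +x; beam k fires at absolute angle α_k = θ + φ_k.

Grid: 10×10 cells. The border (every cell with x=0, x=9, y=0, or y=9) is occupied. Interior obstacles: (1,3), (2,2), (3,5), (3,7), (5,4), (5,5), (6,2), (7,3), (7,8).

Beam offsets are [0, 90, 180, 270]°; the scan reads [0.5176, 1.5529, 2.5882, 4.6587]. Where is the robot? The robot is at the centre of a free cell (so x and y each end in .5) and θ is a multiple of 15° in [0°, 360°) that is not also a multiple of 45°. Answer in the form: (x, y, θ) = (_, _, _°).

(x, y, θ) = (6.5, 4.5, 195°)

Candidates: 55 free-cell centres × 16 headings = 880 poses. Raycast each; keep the one whose scan matches to 4 dp.
  (1.5, 4.5, 30°): beam 1 = 1.7321 ≠ 0.5176 ✗
  (8.5, 6.5, 15°): beam 2 = 1.9319 ≠ 1.5529 ✗
  (3.5, 8.5, 165°): beam 1 = 1.9319 ≠ 0.5176 ✗
  …
  (6.5, 4.5, 195°): r_1=0.5176, r_2=1.5529, r_3=2.5882, r_4=4.6587 — all match ✓
No second candidate reproduces the full scan.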